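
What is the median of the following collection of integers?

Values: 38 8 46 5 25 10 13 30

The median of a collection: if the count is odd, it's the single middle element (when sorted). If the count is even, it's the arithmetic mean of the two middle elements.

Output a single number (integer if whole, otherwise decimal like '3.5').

Step 1: insert 38 -> lo=[38] (size 1, max 38) hi=[] (size 0) -> median=38
Step 2: insert 8 -> lo=[8] (size 1, max 8) hi=[38] (size 1, min 38) -> median=23
Step 3: insert 46 -> lo=[8, 38] (size 2, max 38) hi=[46] (size 1, min 46) -> median=38
Step 4: insert 5 -> lo=[5, 8] (size 2, max 8) hi=[38, 46] (size 2, min 38) -> median=23
Step 5: insert 25 -> lo=[5, 8, 25] (size 3, max 25) hi=[38, 46] (size 2, min 38) -> median=25
Step 6: insert 10 -> lo=[5, 8, 10] (size 3, max 10) hi=[25, 38, 46] (size 3, min 25) -> median=17.5
Step 7: insert 13 -> lo=[5, 8, 10, 13] (size 4, max 13) hi=[25, 38, 46] (size 3, min 25) -> median=13
Step 8: insert 30 -> lo=[5, 8, 10, 13] (size 4, max 13) hi=[25, 30, 38, 46] (size 4, min 25) -> median=19

Answer: 19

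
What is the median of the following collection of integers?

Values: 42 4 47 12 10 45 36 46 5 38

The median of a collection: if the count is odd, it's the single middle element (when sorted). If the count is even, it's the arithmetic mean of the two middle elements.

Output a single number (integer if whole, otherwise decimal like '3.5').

Answer: 37

Derivation:
Step 1: insert 42 -> lo=[42] (size 1, max 42) hi=[] (size 0) -> median=42
Step 2: insert 4 -> lo=[4] (size 1, max 4) hi=[42] (size 1, min 42) -> median=23
Step 3: insert 47 -> lo=[4, 42] (size 2, max 42) hi=[47] (size 1, min 47) -> median=42
Step 4: insert 12 -> lo=[4, 12] (size 2, max 12) hi=[42, 47] (size 2, min 42) -> median=27
Step 5: insert 10 -> lo=[4, 10, 12] (size 3, max 12) hi=[42, 47] (size 2, min 42) -> median=12
Step 6: insert 45 -> lo=[4, 10, 12] (size 3, max 12) hi=[42, 45, 47] (size 3, min 42) -> median=27
Step 7: insert 36 -> lo=[4, 10, 12, 36] (size 4, max 36) hi=[42, 45, 47] (size 3, min 42) -> median=36
Step 8: insert 46 -> lo=[4, 10, 12, 36] (size 4, max 36) hi=[42, 45, 46, 47] (size 4, min 42) -> median=39
Step 9: insert 5 -> lo=[4, 5, 10, 12, 36] (size 5, max 36) hi=[42, 45, 46, 47] (size 4, min 42) -> median=36
Step 10: insert 38 -> lo=[4, 5, 10, 12, 36] (size 5, max 36) hi=[38, 42, 45, 46, 47] (size 5, min 38) -> median=37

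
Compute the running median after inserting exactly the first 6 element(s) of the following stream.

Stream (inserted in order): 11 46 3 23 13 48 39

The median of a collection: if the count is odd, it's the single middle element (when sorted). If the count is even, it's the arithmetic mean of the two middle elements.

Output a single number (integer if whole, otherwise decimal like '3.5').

Answer: 18

Derivation:
Step 1: insert 11 -> lo=[11] (size 1, max 11) hi=[] (size 0) -> median=11
Step 2: insert 46 -> lo=[11] (size 1, max 11) hi=[46] (size 1, min 46) -> median=28.5
Step 3: insert 3 -> lo=[3, 11] (size 2, max 11) hi=[46] (size 1, min 46) -> median=11
Step 4: insert 23 -> lo=[3, 11] (size 2, max 11) hi=[23, 46] (size 2, min 23) -> median=17
Step 5: insert 13 -> lo=[3, 11, 13] (size 3, max 13) hi=[23, 46] (size 2, min 23) -> median=13
Step 6: insert 48 -> lo=[3, 11, 13] (size 3, max 13) hi=[23, 46, 48] (size 3, min 23) -> median=18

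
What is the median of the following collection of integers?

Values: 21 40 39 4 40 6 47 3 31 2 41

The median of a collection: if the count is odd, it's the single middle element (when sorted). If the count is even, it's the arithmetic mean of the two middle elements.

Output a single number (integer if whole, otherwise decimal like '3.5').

Step 1: insert 21 -> lo=[21] (size 1, max 21) hi=[] (size 0) -> median=21
Step 2: insert 40 -> lo=[21] (size 1, max 21) hi=[40] (size 1, min 40) -> median=30.5
Step 3: insert 39 -> lo=[21, 39] (size 2, max 39) hi=[40] (size 1, min 40) -> median=39
Step 4: insert 4 -> lo=[4, 21] (size 2, max 21) hi=[39, 40] (size 2, min 39) -> median=30
Step 5: insert 40 -> lo=[4, 21, 39] (size 3, max 39) hi=[40, 40] (size 2, min 40) -> median=39
Step 6: insert 6 -> lo=[4, 6, 21] (size 3, max 21) hi=[39, 40, 40] (size 3, min 39) -> median=30
Step 7: insert 47 -> lo=[4, 6, 21, 39] (size 4, max 39) hi=[40, 40, 47] (size 3, min 40) -> median=39
Step 8: insert 3 -> lo=[3, 4, 6, 21] (size 4, max 21) hi=[39, 40, 40, 47] (size 4, min 39) -> median=30
Step 9: insert 31 -> lo=[3, 4, 6, 21, 31] (size 5, max 31) hi=[39, 40, 40, 47] (size 4, min 39) -> median=31
Step 10: insert 2 -> lo=[2, 3, 4, 6, 21] (size 5, max 21) hi=[31, 39, 40, 40, 47] (size 5, min 31) -> median=26
Step 11: insert 41 -> lo=[2, 3, 4, 6, 21, 31] (size 6, max 31) hi=[39, 40, 40, 41, 47] (size 5, min 39) -> median=31

Answer: 31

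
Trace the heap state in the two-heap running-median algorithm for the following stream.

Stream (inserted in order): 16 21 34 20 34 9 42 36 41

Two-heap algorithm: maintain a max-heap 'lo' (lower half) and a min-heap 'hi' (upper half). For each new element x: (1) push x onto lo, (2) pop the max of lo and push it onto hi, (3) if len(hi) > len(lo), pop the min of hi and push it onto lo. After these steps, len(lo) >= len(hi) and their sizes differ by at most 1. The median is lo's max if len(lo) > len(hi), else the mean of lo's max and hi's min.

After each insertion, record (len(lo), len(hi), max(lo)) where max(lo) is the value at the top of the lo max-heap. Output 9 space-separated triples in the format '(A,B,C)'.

Answer: (1,0,16) (1,1,16) (2,1,21) (2,2,20) (3,2,21) (3,3,20) (4,3,21) (4,4,21) (5,4,34)

Derivation:
Step 1: insert 16 -> lo=[16] hi=[] -> (len(lo)=1, len(hi)=0, max(lo)=16)
Step 2: insert 21 -> lo=[16] hi=[21] -> (len(lo)=1, len(hi)=1, max(lo)=16)
Step 3: insert 34 -> lo=[16, 21] hi=[34] -> (len(lo)=2, len(hi)=1, max(lo)=21)
Step 4: insert 20 -> lo=[16, 20] hi=[21, 34] -> (len(lo)=2, len(hi)=2, max(lo)=20)
Step 5: insert 34 -> lo=[16, 20, 21] hi=[34, 34] -> (len(lo)=3, len(hi)=2, max(lo)=21)
Step 6: insert 9 -> lo=[9, 16, 20] hi=[21, 34, 34] -> (len(lo)=3, len(hi)=3, max(lo)=20)
Step 7: insert 42 -> lo=[9, 16, 20, 21] hi=[34, 34, 42] -> (len(lo)=4, len(hi)=3, max(lo)=21)
Step 8: insert 36 -> lo=[9, 16, 20, 21] hi=[34, 34, 36, 42] -> (len(lo)=4, len(hi)=4, max(lo)=21)
Step 9: insert 41 -> lo=[9, 16, 20, 21, 34] hi=[34, 36, 41, 42] -> (len(lo)=5, len(hi)=4, max(lo)=34)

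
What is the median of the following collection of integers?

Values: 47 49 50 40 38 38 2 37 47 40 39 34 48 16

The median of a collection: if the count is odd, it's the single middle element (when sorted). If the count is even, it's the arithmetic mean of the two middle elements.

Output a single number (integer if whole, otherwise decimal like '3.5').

Step 1: insert 47 -> lo=[47] (size 1, max 47) hi=[] (size 0) -> median=47
Step 2: insert 49 -> lo=[47] (size 1, max 47) hi=[49] (size 1, min 49) -> median=48
Step 3: insert 50 -> lo=[47, 49] (size 2, max 49) hi=[50] (size 1, min 50) -> median=49
Step 4: insert 40 -> lo=[40, 47] (size 2, max 47) hi=[49, 50] (size 2, min 49) -> median=48
Step 5: insert 38 -> lo=[38, 40, 47] (size 3, max 47) hi=[49, 50] (size 2, min 49) -> median=47
Step 6: insert 38 -> lo=[38, 38, 40] (size 3, max 40) hi=[47, 49, 50] (size 3, min 47) -> median=43.5
Step 7: insert 2 -> lo=[2, 38, 38, 40] (size 4, max 40) hi=[47, 49, 50] (size 3, min 47) -> median=40
Step 8: insert 37 -> lo=[2, 37, 38, 38] (size 4, max 38) hi=[40, 47, 49, 50] (size 4, min 40) -> median=39
Step 9: insert 47 -> lo=[2, 37, 38, 38, 40] (size 5, max 40) hi=[47, 47, 49, 50] (size 4, min 47) -> median=40
Step 10: insert 40 -> lo=[2, 37, 38, 38, 40] (size 5, max 40) hi=[40, 47, 47, 49, 50] (size 5, min 40) -> median=40
Step 11: insert 39 -> lo=[2, 37, 38, 38, 39, 40] (size 6, max 40) hi=[40, 47, 47, 49, 50] (size 5, min 40) -> median=40
Step 12: insert 34 -> lo=[2, 34, 37, 38, 38, 39] (size 6, max 39) hi=[40, 40, 47, 47, 49, 50] (size 6, min 40) -> median=39.5
Step 13: insert 48 -> lo=[2, 34, 37, 38, 38, 39, 40] (size 7, max 40) hi=[40, 47, 47, 48, 49, 50] (size 6, min 40) -> median=40
Step 14: insert 16 -> lo=[2, 16, 34, 37, 38, 38, 39] (size 7, max 39) hi=[40, 40, 47, 47, 48, 49, 50] (size 7, min 40) -> median=39.5

Answer: 39.5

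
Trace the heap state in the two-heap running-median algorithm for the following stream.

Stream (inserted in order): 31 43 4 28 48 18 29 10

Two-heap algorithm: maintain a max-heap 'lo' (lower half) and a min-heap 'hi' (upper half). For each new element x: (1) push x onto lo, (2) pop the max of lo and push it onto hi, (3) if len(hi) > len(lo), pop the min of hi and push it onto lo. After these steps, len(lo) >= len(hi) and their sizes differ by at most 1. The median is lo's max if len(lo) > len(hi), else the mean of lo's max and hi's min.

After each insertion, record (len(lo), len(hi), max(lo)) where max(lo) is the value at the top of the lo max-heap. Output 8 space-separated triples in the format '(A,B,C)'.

Answer: (1,0,31) (1,1,31) (2,1,31) (2,2,28) (3,2,31) (3,3,28) (4,3,29) (4,4,28)

Derivation:
Step 1: insert 31 -> lo=[31] hi=[] -> (len(lo)=1, len(hi)=0, max(lo)=31)
Step 2: insert 43 -> lo=[31] hi=[43] -> (len(lo)=1, len(hi)=1, max(lo)=31)
Step 3: insert 4 -> lo=[4, 31] hi=[43] -> (len(lo)=2, len(hi)=1, max(lo)=31)
Step 4: insert 28 -> lo=[4, 28] hi=[31, 43] -> (len(lo)=2, len(hi)=2, max(lo)=28)
Step 5: insert 48 -> lo=[4, 28, 31] hi=[43, 48] -> (len(lo)=3, len(hi)=2, max(lo)=31)
Step 6: insert 18 -> lo=[4, 18, 28] hi=[31, 43, 48] -> (len(lo)=3, len(hi)=3, max(lo)=28)
Step 7: insert 29 -> lo=[4, 18, 28, 29] hi=[31, 43, 48] -> (len(lo)=4, len(hi)=3, max(lo)=29)
Step 8: insert 10 -> lo=[4, 10, 18, 28] hi=[29, 31, 43, 48] -> (len(lo)=4, len(hi)=4, max(lo)=28)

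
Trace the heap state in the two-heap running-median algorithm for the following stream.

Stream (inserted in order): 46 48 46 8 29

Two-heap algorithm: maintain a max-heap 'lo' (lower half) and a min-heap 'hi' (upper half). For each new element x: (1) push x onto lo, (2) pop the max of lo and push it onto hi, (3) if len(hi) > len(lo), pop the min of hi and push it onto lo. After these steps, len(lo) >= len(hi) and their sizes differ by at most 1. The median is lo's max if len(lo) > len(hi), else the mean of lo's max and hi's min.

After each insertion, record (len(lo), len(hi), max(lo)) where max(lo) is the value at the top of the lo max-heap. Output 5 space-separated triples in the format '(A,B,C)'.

Answer: (1,0,46) (1,1,46) (2,1,46) (2,2,46) (3,2,46)

Derivation:
Step 1: insert 46 -> lo=[46] hi=[] -> (len(lo)=1, len(hi)=0, max(lo)=46)
Step 2: insert 48 -> lo=[46] hi=[48] -> (len(lo)=1, len(hi)=1, max(lo)=46)
Step 3: insert 46 -> lo=[46, 46] hi=[48] -> (len(lo)=2, len(hi)=1, max(lo)=46)
Step 4: insert 8 -> lo=[8, 46] hi=[46, 48] -> (len(lo)=2, len(hi)=2, max(lo)=46)
Step 5: insert 29 -> lo=[8, 29, 46] hi=[46, 48] -> (len(lo)=3, len(hi)=2, max(lo)=46)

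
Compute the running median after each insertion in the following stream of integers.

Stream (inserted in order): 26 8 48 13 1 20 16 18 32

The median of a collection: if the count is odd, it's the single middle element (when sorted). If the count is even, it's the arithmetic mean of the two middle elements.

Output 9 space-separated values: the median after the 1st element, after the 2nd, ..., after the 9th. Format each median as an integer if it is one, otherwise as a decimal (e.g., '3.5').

Answer: 26 17 26 19.5 13 16.5 16 17 18

Derivation:
Step 1: insert 26 -> lo=[26] (size 1, max 26) hi=[] (size 0) -> median=26
Step 2: insert 8 -> lo=[8] (size 1, max 8) hi=[26] (size 1, min 26) -> median=17
Step 3: insert 48 -> lo=[8, 26] (size 2, max 26) hi=[48] (size 1, min 48) -> median=26
Step 4: insert 13 -> lo=[8, 13] (size 2, max 13) hi=[26, 48] (size 2, min 26) -> median=19.5
Step 5: insert 1 -> lo=[1, 8, 13] (size 3, max 13) hi=[26, 48] (size 2, min 26) -> median=13
Step 6: insert 20 -> lo=[1, 8, 13] (size 3, max 13) hi=[20, 26, 48] (size 3, min 20) -> median=16.5
Step 7: insert 16 -> lo=[1, 8, 13, 16] (size 4, max 16) hi=[20, 26, 48] (size 3, min 20) -> median=16
Step 8: insert 18 -> lo=[1, 8, 13, 16] (size 4, max 16) hi=[18, 20, 26, 48] (size 4, min 18) -> median=17
Step 9: insert 32 -> lo=[1, 8, 13, 16, 18] (size 5, max 18) hi=[20, 26, 32, 48] (size 4, min 20) -> median=18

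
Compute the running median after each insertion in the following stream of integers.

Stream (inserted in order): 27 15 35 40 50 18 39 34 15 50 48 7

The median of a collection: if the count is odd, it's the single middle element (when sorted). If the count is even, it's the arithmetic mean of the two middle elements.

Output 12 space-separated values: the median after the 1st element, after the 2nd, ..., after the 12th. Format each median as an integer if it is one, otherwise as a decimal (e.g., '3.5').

Answer: 27 21 27 31 35 31 35 34.5 34 34.5 35 34.5

Derivation:
Step 1: insert 27 -> lo=[27] (size 1, max 27) hi=[] (size 0) -> median=27
Step 2: insert 15 -> lo=[15] (size 1, max 15) hi=[27] (size 1, min 27) -> median=21
Step 3: insert 35 -> lo=[15, 27] (size 2, max 27) hi=[35] (size 1, min 35) -> median=27
Step 4: insert 40 -> lo=[15, 27] (size 2, max 27) hi=[35, 40] (size 2, min 35) -> median=31
Step 5: insert 50 -> lo=[15, 27, 35] (size 3, max 35) hi=[40, 50] (size 2, min 40) -> median=35
Step 6: insert 18 -> lo=[15, 18, 27] (size 3, max 27) hi=[35, 40, 50] (size 3, min 35) -> median=31
Step 7: insert 39 -> lo=[15, 18, 27, 35] (size 4, max 35) hi=[39, 40, 50] (size 3, min 39) -> median=35
Step 8: insert 34 -> lo=[15, 18, 27, 34] (size 4, max 34) hi=[35, 39, 40, 50] (size 4, min 35) -> median=34.5
Step 9: insert 15 -> lo=[15, 15, 18, 27, 34] (size 5, max 34) hi=[35, 39, 40, 50] (size 4, min 35) -> median=34
Step 10: insert 50 -> lo=[15, 15, 18, 27, 34] (size 5, max 34) hi=[35, 39, 40, 50, 50] (size 5, min 35) -> median=34.5
Step 11: insert 48 -> lo=[15, 15, 18, 27, 34, 35] (size 6, max 35) hi=[39, 40, 48, 50, 50] (size 5, min 39) -> median=35
Step 12: insert 7 -> lo=[7, 15, 15, 18, 27, 34] (size 6, max 34) hi=[35, 39, 40, 48, 50, 50] (size 6, min 35) -> median=34.5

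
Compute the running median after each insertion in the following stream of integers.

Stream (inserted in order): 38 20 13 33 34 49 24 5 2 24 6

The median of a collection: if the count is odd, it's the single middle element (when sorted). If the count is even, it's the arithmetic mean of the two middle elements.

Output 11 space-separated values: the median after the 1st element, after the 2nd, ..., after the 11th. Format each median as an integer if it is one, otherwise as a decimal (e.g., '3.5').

Answer: 38 29 20 26.5 33 33.5 33 28.5 24 24 24

Derivation:
Step 1: insert 38 -> lo=[38] (size 1, max 38) hi=[] (size 0) -> median=38
Step 2: insert 20 -> lo=[20] (size 1, max 20) hi=[38] (size 1, min 38) -> median=29
Step 3: insert 13 -> lo=[13, 20] (size 2, max 20) hi=[38] (size 1, min 38) -> median=20
Step 4: insert 33 -> lo=[13, 20] (size 2, max 20) hi=[33, 38] (size 2, min 33) -> median=26.5
Step 5: insert 34 -> lo=[13, 20, 33] (size 3, max 33) hi=[34, 38] (size 2, min 34) -> median=33
Step 6: insert 49 -> lo=[13, 20, 33] (size 3, max 33) hi=[34, 38, 49] (size 3, min 34) -> median=33.5
Step 7: insert 24 -> lo=[13, 20, 24, 33] (size 4, max 33) hi=[34, 38, 49] (size 3, min 34) -> median=33
Step 8: insert 5 -> lo=[5, 13, 20, 24] (size 4, max 24) hi=[33, 34, 38, 49] (size 4, min 33) -> median=28.5
Step 9: insert 2 -> lo=[2, 5, 13, 20, 24] (size 5, max 24) hi=[33, 34, 38, 49] (size 4, min 33) -> median=24
Step 10: insert 24 -> lo=[2, 5, 13, 20, 24] (size 5, max 24) hi=[24, 33, 34, 38, 49] (size 5, min 24) -> median=24
Step 11: insert 6 -> lo=[2, 5, 6, 13, 20, 24] (size 6, max 24) hi=[24, 33, 34, 38, 49] (size 5, min 24) -> median=24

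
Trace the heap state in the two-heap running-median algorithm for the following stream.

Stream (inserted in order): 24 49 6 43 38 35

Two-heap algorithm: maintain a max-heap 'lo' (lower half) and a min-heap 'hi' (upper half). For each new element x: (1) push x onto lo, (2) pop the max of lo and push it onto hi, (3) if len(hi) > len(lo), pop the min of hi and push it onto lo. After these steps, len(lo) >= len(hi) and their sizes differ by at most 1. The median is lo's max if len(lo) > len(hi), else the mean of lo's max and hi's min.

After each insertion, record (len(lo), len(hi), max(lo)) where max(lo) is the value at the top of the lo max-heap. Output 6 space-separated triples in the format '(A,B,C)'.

Step 1: insert 24 -> lo=[24] hi=[] -> (len(lo)=1, len(hi)=0, max(lo)=24)
Step 2: insert 49 -> lo=[24] hi=[49] -> (len(lo)=1, len(hi)=1, max(lo)=24)
Step 3: insert 6 -> lo=[6, 24] hi=[49] -> (len(lo)=2, len(hi)=1, max(lo)=24)
Step 4: insert 43 -> lo=[6, 24] hi=[43, 49] -> (len(lo)=2, len(hi)=2, max(lo)=24)
Step 5: insert 38 -> lo=[6, 24, 38] hi=[43, 49] -> (len(lo)=3, len(hi)=2, max(lo)=38)
Step 6: insert 35 -> lo=[6, 24, 35] hi=[38, 43, 49] -> (len(lo)=3, len(hi)=3, max(lo)=35)

Answer: (1,0,24) (1,1,24) (2,1,24) (2,2,24) (3,2,38) (3,3,35)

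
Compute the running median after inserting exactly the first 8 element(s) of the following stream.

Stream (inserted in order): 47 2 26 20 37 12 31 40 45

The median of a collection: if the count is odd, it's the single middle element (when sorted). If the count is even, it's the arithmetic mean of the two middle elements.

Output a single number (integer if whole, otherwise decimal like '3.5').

Step 1: insert 47 -> lo=[47] (size 1, max 47) hi=[] (size 0) -> median=47
Step 2: insert 2 -> lo=[2] (size 1, max 2) hi=[47] (size 1, min 47) -> median=24.5
Step 3: insert 26 -> lo=[2, 26] (size 2, max 26) hi=[47] (size 1, min 47) -> median=26
Step 4: insert 20 -> lo=[2, 20] (size 2, max 20) hi=[26, 47] (size 2, min 26) -> median=23
Step 5: insert 37 -> lo=[2, 20, 26] (size 3, max 26) hi=[37, 47] (size 2, min 37) -> median=26
Step 6: insert 12 -> lo=[2, 12, 20] (size 3, max 20) hi=[26, 37, 47] (size 3, min 26) -> median=23
Step 7: insert 31 -> lo=[2, 12, 20, 26] (size 4, max 26) hi=[31, 37, 47] (size 3, min 31) -> median=26
Step 8: insert 40 -> lo=[2, 12, 20, 26] (size 4, max 26) hi=[31, 37, 40, 47] (size 4, min 31) -> median=28.5

Answer: 28.5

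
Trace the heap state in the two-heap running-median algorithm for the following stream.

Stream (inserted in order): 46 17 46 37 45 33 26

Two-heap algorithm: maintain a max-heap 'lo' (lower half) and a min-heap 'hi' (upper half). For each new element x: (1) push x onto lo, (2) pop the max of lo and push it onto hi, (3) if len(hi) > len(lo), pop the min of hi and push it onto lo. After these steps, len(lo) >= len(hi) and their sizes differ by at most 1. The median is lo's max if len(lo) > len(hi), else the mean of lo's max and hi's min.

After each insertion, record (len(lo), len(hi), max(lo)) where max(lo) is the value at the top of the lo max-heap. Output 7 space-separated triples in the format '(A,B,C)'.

Answer: (1,0,46) (1,1,17) (2,1,46) (2,2,37) (3,2,45) (3,3,37) (4,3,37)

Derivation:
Step 1: insert 46 -> lo=[46] hi=[] -> (len(lo)=1, len(hi)=0, max(lo)=46)
Step 2: insert 17 -> lo=[17] hi=[46] -> (len(lo)=1, len(hi)=1, max(lo)=17)
Step 3: insert 46 -> lo=[17, 46] hi=[46] -> (len(lo)=2, len(hi)=1, max(lo)=46)
Step 4: insert 37 -> lo=[17, 37] hi=[46, 46] -> (len(lo)=2, len(hi)=2, max(lo)=37)
Step 5: insert 45 -> lo=[17, 37, 45] hi=[46, 46] -> (len(lo)=3, len(hi)=2, max(lo)=45)
Step 6: insert 33 -> lo=[17, 33, 37] hi=[45, 46, 46] -> (len(lo)=3, len(hi)=3, max(lo)=37)
Step 7: insert 26 -> lo=[17, 26, 33, 37] hi=[45, 46, 46] -> (len(lo)=4, len(hi)=3, max(lo)=37)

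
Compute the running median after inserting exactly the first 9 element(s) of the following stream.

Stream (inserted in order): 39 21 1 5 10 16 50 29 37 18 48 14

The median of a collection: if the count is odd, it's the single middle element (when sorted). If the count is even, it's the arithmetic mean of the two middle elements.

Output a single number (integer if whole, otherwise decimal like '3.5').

Step 1: insert 39 -> lo=[39] (size 1, max 39) hi=[] (size 0) -> median=39
Step 2: insert 21 -> lo=[21] (size 1, max 21) hi=[39] (size 1, min 39) -> median=30
Step 3: insert 1 -> lo=[1, 21] (size 2, max 21) hi=[39] (size 1, min 39) -> median=21
Step 4: insert 5 -> lo=[1, 5] (size 2, max 5) hi=[21, 39] (size 2, min 21) -> median=13
Step 5: insert 10 -> lo=[1, 5, 10] (size 3, max 10) hi=[21, 39] (size 2, min 21) -> median=10
Step 6: insert 16 -> lo=[1, 5, 10] (size 3, max 10) hi=[16, 21, 39] (size 3, min 16) -> median=13
Step 7: insert 50 -> lo=[1, 5, 10, 16] (size 4, max 16) hi=[21, 39, 50] (size 3, min 21) -> median=16
Step 8: insert 29 -> lo=[1, 5, 10, 16] (size 4, max 16) hi=[21, 29, 39, 50] (size 4, min 21) -> median=18.5
Step 9: insert 37 -> lo=[1, 5, 10, 16, 21] (size 5, max 21) hi=[29, 37, 39, 50] (size 4, min 29) -> median=21

Answer: 21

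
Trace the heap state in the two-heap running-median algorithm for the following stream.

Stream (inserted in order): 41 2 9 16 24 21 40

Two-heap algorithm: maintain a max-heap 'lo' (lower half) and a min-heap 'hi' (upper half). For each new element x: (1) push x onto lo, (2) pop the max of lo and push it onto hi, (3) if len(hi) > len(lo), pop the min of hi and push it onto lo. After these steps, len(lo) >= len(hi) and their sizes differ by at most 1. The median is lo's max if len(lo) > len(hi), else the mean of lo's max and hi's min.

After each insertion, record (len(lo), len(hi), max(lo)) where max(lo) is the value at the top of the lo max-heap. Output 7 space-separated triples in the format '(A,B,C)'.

Step 1: insert 41 -> lo=[41] hi=[] -> (len(lo)=1, len(hi)=0, max(lo)=41)
Step 2: insert 2 -> lo=[2] hi=[41] -> (len(lo)=1, len(hi)=1, max(lo)=2)
Step 3: insert 9 -> lo=[2, 9] hi=[41] -> (len(lo)=2, len(hi)=1, max(lo)=9)
Step 4: insert 16 -> lo=[2, 9] hi=[16, 41] -> (len(lo)=2, len(hi)=2, max(lo)=9)
Step 5: insert 24 -> lo=[2, 9, 16] hi=[24, 41] -> (len(lo)=3, len(hi)=2, max(lo)=16)
Step 6: insert 21 -> lo=[2, 9, 16] hi=[21, 24, 41] -> (len(lo)=3, len(hi)=3, max(lo)=16)
Step 7: insert 40 -> lo=[2, 9, 16, 21] hi=[24, 40, 41] -> (len(lo)=4, len(hi)=3, max(lo)=21)

Answer: (1,0,41) (1,1,2) (2,1,9) (2,2,9) (3,2,16) (3,3,16) (4,3,21)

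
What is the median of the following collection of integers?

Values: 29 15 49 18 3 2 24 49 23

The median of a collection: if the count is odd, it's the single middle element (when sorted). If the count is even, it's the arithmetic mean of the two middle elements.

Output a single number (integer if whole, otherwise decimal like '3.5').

Answer: 23

Derivation:
Step 1: insert 29 -> lo=[29] (size 1, max 29) hi=[] (size 0) -> median=29
Step 2: insert 15 -> lo=[15] (size 1, max 15) hi=[29] (size 1, min 29) -> median=22
Step 3: insert 49 -> lo=[15, 29] (size 2, max 29) hi=[49] (size 1, min 49) -> median=29
Step 4: insert 18 -> lo=[15, 18] (size 2, max 18) hi=[29, 49] (size 2, min 29) -> median=23.5
Step 5: insert 3 -> lo=[3, 15, 18] (size 3, max 18) hi=[29, 49] (size 2, min 29) -> median=18
Step 6: insert 2 -> lo=[2, 3, 15] (size 3, max 15) hi=[18, 29, 49] (size 3, min 18) -> median=16.5
Step 7: insert 24 -> lo=[2, 3, 15, 18] (size 4, max 18) hi=[24, 29, 49] (size 3, min 24) -> median=18
Step 8: insert 49 -> lo=[2, 3, 15, 18] (size 4, max 18) hi=[24, 29, 49, 49] (size 4, min 24) -> median=21
Step 9: insert 23 -> lo=[2, 3, 15, 18, 23] (size 5, max 23) hi=[24, 29, 49, 49] (size 4, min 24) -> median=23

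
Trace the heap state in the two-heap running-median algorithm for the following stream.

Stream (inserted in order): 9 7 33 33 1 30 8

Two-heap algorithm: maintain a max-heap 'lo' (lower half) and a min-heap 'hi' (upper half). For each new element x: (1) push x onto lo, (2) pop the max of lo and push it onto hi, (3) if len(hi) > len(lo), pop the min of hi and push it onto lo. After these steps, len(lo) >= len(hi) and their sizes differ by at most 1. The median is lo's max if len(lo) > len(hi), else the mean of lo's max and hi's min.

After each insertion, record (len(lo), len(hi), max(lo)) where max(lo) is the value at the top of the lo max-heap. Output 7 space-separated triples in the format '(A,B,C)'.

Answer: (1,0,9) (1,1,7) (2,1,9) (2,2,9) (3,2,9) (3,3,9) (4,3,9)

Derivation:
Step 1: insert 9 -> lo=[9] hi=[] -> (len(lo)=1, len(hi)=0, max(lo)=9)
Step 2: insert 7 -> lo=[7] hi=[9] -> (len(lo)=1, len(hi)=1, max(lo)=7)
Step 3: insert 33 -> lo=[7, 9] hi=[33] -> (len(lo)=2, len(hi)=1, max(lo)=9)
Step 4: insert 33 -> lo=[7, 9] hi=[33, 33] -> (len(lo)=2, len(hi)=2, max(lo)=9)
Step 5: insert 1 -> lo=[1, 7, 9] hi=[33, 33] -> (len(lo)=3, len(hi)=2, max(lo)=9)
Step 6: insert 30 -> lo=[1, 7, 9] hi=[30, 33, 33] -> (len(lo)=3, len(hi)=3, max(lo)=9)
Step 7: insert 8 -> lo=[1, 7, 8, 9] hi=[30, 33, 33] -> (len(lo)=4, len(hi)=3, max(lo)=9)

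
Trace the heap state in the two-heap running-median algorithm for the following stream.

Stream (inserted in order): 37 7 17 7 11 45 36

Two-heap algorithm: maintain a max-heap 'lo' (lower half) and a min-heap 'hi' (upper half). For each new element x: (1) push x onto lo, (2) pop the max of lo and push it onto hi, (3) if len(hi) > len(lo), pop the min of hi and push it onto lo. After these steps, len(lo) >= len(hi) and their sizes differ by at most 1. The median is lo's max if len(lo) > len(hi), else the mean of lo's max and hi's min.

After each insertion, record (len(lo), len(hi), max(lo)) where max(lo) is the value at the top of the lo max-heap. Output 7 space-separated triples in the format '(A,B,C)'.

Step 1: insert 37 -> lo=[37] hi=[] -> (len(lo)=1, len(hi)=0, max(lo)=37)
Step 2: insert 7 -> lo=[7] hi=[37] -> (len(lo)=1, len(hi)=1, max(lo)=7)
Step 3: insert 17 -> lo=[7, 17] hi=[37] -> (len(lo)=2, len(hi)=1, max(lo)=17)
Step 4: insert 7 -> lo=[7, 7] hi=[17, 37] -> (len(lo)=2, len(hi)=2, max(lo)=7)
Step 5: insert 11 -> lo=[7, 7, 11] hi=[17, 37] -> (len(lo)=3, len(hi)=2, max(lo)=11)
Step 6: insert 45 -> lo=[7, 7, 11] hi=[17, 37, 45] -> (len(lo)=3, len(hi)=3, max(lo)=11)
Step 7: insert 36 -> lo=[7, 7, 11, 17] hi=[36, 37, 45] -> (len(lo)=4, len(hi)=3, max(lo)=17)

Answer: (1,0,37) (1,1,7) (2,1,17) (2,2,7) (3,2,11) (3,3,11) (4,3,17)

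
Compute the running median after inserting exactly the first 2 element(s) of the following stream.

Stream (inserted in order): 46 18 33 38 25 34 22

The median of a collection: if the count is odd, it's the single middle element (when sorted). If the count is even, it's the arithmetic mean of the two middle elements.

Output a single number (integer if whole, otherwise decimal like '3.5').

Step 1: insert 46 -> lo=[46] (size 1, max 46) hi=[] (size 0) -> median=46
Step 2: insert 18 -> lo=[18] (size 1, max 18) hi=[46] (size 1, min 46) -> median=32

Answer: 32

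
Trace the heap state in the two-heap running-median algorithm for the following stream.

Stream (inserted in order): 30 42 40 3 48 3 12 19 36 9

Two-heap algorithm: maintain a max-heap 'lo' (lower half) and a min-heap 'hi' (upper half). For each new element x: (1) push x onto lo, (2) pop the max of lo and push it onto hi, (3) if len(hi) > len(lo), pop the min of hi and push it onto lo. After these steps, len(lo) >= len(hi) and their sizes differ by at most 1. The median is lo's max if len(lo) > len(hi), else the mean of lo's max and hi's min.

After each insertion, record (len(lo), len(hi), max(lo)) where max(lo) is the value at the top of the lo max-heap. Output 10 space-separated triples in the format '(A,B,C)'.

Step 1: insert 30 -> lo=[30] hi=[] -> (len(lo)=1, len(hi)=0, max(lo)=30)
Step 2: insert 42 -> lo=[30] hi=[42] -> (len(lo)=1, len(hi)=1, max(lo)=30)
Step 3: insert 40 -> lo=[30, 40] hi=[42] -> (len(lo)=2, len(hi)=1, max(lo)=40)
Step 4: insert 3 -> lo=[3, 30] hi=[40, 42] -> (len(lo)=2, len(hi)=2, max(lo)=30)
Step 5: insert 48 -> lo=[3, 30, 40] hi=[42, 48] -> (len(lo)=3, len(hi)=2, max(lo)=40)
Step 6: insert 3 -> lo=[3, 3, 30] hi=[40, 42, 48] -> (len(lo)=3, len(hi)=3, max(lo)=30)
Step 7: insert 12 -> lo=[3, 3, 12, 30] hi=[40, 42, 48] -> (len(lo)=4, len(hi)=3, max(lo)=30)
Step 8: insert 19 -> lo=[3, 3, 12, 19] hi=[30, 40, 42, 48] -> (len(lo)=4, len(hi)=4, max(lo)=19)
Step 9: insert 36 -> lo=[3, 3, 12, 19, 30] hi=[36, 40, 42, 48] -> (len(lo)=5, len(hi)=4, max(lo)=30)
Step 10: insert 9 -> lo=[3, 3, 9, 12, 19] hi=[30, 36, 40, 42, 48] -> (len(lo)=5, len(hi)=5, max(lo)=19)

Answer: (1,0,30) (1,1,30) (2,1,40) (2,2,30) (3,2,40) (3,3,30) (4,3,30) (4,4,19) (5,4,30) (5,5,19)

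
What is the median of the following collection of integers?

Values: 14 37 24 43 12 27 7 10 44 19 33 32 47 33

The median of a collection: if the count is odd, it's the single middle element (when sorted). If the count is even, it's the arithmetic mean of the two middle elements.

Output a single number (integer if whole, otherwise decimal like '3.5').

Answer: 29.5

Derivation:
Step 1: insert 14 -> lo=[14] (size 1, max 14) hi=[] (size 0) -> median=14
Step 2: insert 37 -> lo=[14] (size 1, max 14) hi=[37] (size 1, min 37) -> median=25.5
Step 3: insert 24 -> lo=[14, 24] (size 2, max 24) hi=[37] (size 1, min 37) -> median=24
Step 4: insert 43 -> lo=[14, 24] (size 2, max 24) hi=[37, 43] (size 2, min 37) -> median=30.5
Step 5: insert 12 -> lo=[12, 14, 24] (size 3, max 24) hi=[37, 43] (size 2, min 37) -> median=24
Step 6: insert 27 -> lo=[12, 14, 24] (size 3, max 24) hi=[27, 37, 43] (size 3, min 27) -> median=25.5
Step 7: insert 7 -> lo=[7, 12, 14, 24] (size 4, max 24) hi=[27, 37, 43] (size 3, min 27) -> median=24
Step 8: insert 10 -> lo=[7, 10, 12, 14] (size 4, max 14) hi=[24, 27, 37, 43] (size 4, min 24) -> median=19
Step 9: insert 44 -> lo=[7, 10, 12, 14, 24] (size 5, max 24) hi=[27, 37, 43, 44] (size 4, min 27) -> median=24
Step 10: insert 19 -> lo=[7, 10, 12, 14, 19] (size 5, max 19) hi=[24, 27, 37, 43, 44] (size 5, min 24) -> median=21.5
Step 11: insert 33 -> lo=[7, 10, 12, 14, 19, 24] (size 6, max 24) hi=[27, 33, 37, 43, 44] (size 5, min 27) -> median=24
Step 12: insert 32 -> lo=[7, 10, 12, 14, 19, 24] (size 6, max 24) hi=[27, 32, 33, 37, 43, 44] (size 6, min 27) -> median=25.5
Step 13: insert 47 -> lo=[7, 10, 12, 14, 19, 24, 27] (size 7, max 27) hi=[32, 33, 37, 43, 44, 47] (size 6, min 32) -> median=27
Step 14: insert 33 -> lo=[7, 10, 12, 14, 19, 24, 27] (size 7, max 27) hi=[32, 33, 33, 37, 43, 44, 47] (size 7, min 32) -> median=29.5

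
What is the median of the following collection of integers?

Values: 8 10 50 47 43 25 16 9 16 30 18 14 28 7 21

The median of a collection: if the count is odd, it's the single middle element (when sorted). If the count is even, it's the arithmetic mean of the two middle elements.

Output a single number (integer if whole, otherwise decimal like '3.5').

Answer: 18

Derivation:
Step 1: insert 8 -> lo=[8] (size 1, max 8) hi=[] (size 0) -> median=8
Step 2: insert 10 -> lo=[8] (size 1, max 8) hi=[10] (size 1, min 10) -> median=9
Step 3: insert 50 -> lo=[8, 10] (size 2, max 10) hi=[50] (size 1, min 50) -> median=10
Step 4: insert 47 -> lo=[8, 10] (size 2, max 10) hi=[47, 50] (size 2, min 47) -> median=28.5
Step 5: insert 43 -> lo=[8, 10, 43] (size 3, max 43) hi=[47, 50] (size 2, min 47) -> median=43
Step 6: insert 25 -> lo=[8, 10, 25] (size 3, max 25) hi=[43, 47, 50] (size 3, min 43) -> median=34
Step 7: insert 16 -> lo=[8, 10, 16, 25] (size 4, max 25) hi=[43, 47, 50] (size 3, min 43) -> median=25
Step 8: insert 9 -> lo=[8, 9, 10, 16] (size 4, max 16) hi=[25, 43, 47, 50] (size 4, min 25) -> median=20.5
Step 9: insert 16 -> lo=[8, 9, 10, 16, 16] (size 5, max 16) hi=[25, 43, 47, 50] (size 4, min 25) -> median=16
Step 10: insert 30 -> lo=[8, 9, 10, 16, 16] (size 5, max 16) hi=[25, 30, 43, 47, 50] (size 5, min 25) -> median=20.5
Step 11: insert 18 -> lo=[8, 9, 10, 16, 16, 18] (size 6, max 18) hi=[25, 30, 43, 47, 50] (size 5, min 25) -> median=18
Step 12: insert 14 -> lo=[8, 9, 10, 14, 16, 16] (size 6, max 16) hi=[18, 25, 30, 43, 47, 50] (size 6, min 18) -> median=17
Step 13: insert 28 -> lo=[8, 9, 10, 14, 16, 16, 18] (size 7, max 18) hi=[25, 28, 30, 43, 47, 50] (size 6, min 25) -> median=18
Step 14: insert 7 -> lo=[7, 8, 9, 10, 14, 16, 16] (size 7, max 16) hi=[18, 25, 28, 30, 43, 47, 50] (size 7, min 18) -> median=17
Step 15: insert 21 -> lo=[7, 8, 9, 10, 14, 16, 16, 18] (size 8, max 18) hi=[21, 25, 28, 30, 43, 47, 50] (size 7, min 21) -> median=18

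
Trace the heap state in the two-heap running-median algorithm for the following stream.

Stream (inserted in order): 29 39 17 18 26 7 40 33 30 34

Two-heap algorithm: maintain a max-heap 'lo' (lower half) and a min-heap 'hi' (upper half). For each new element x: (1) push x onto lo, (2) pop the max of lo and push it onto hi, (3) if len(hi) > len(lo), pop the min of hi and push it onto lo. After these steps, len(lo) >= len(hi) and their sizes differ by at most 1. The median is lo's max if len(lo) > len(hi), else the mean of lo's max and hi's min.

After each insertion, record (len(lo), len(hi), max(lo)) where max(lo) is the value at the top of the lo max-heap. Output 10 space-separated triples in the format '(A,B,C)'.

Answer: (1,0,29) (1,1,29) (2,1,29) (2,2,18) (3,2,26) (3,3,18) (4,3,26) (4,4,26) (5,4,29) (5,5,29)

Derivation:
Step 1: insert 29 -> lo=[29] hi=[] -> (len(lo)=1, len(hi)=0, max(lo)=29)
Step 2: insert 39 -> lo=[29] hi=[39] -> (len(lo)=1, len(hi)=1, max(lo)=29)
Step 3: insert 17 -> lo=[17, 29] hi=[39] -> (len(lo)=2, len(hi)=1, max(lo)=29)
Step 4: insert 18 -> lo=[17, 18] hi=[29, 39] -> (len(lo)=2, len(hi)=2, max(lo)=18)
Step 5: insert 26 -> lo=[17, 18, 26] hi=[29, 39] -> (len(lo)=3, len(hi)=2, max(lo)=26)
Step 6: insert 7 -> lo=[7, 17, 18] hi=[26, 29, 39] -> (len(lo)=3, len(hi)=3, max(lo)=18)
Step 7: insert 40 -> lo=[7, 17, 18, 26] hi=[29, 39, 40] -> (len(lo)=4, len(hi)=3, max(lo)=26)
Step 8: insert 33 -> lo=[7, 17, 18, 26] hi=[29, 33, 39, 40] -> (len(lo)=4, len(hi)=4, max(lo)=26)
Step 9: insert 30 -> lo=[7, 17, 18, 26, 29] hi=[30, 33, 39, 40] -> (len(lo)=5, len(hi)=4, max(lo)=29)
Step 10: insert 34 -> lo=[7, 17, 18, 26, 29] hi=[30, 33, 34, 39, 40] -> (len(lo)=5, len(hi)=5, max(lo)=29)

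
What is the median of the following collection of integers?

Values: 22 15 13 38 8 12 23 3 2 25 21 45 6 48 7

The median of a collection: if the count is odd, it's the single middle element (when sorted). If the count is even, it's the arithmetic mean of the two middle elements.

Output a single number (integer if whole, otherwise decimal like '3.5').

Step 1: insert 22 -> lo=[22] (size 1, max 22) hi=[] (size 0) -> median=22
Step 2: insert 15 -> lo=[15] (size 1, max 15) hi=[22] (size 1, min 22) -> median=18.5
Step 3: insert 13 -> lo=[13, 15] (size 2, max 15) hi=[22] (size 1, min 22) -> median=15
Step 4: insert 38 -> lo=[13, 15] (size 2, max 15) hi=[22, 38] (size 2, min 22) -> median=18.5
Step 5: insert 8 -> lo=[8, 13, 15] (size 3, max 15) hi=[22, 38] (size 2, min 22) -> median=15
Step 6: insert 12 -> lo=[8, 12, 13] (size 3, max 13) hi=[15, 22, 38] (size 3, min 15) -> median=14
Step 7: insert 23 -> lo=[8, 12, 13, 15] (size 4, max 15) hi=[22, 23, 38] (size 3, min 22) -> median=15
Step 8: insert 3 -> lo=[3, 8, 12, 13] (size 4, max 13) hi=[15, 22, 23, 38] (size 4, min 15) -> median=14
Step 9: insert 2 -> lo=[2, 3, 8, 12, 13] (size 5, max 13) hi=[15, 22, 23, 38] (size 4, min 15) -> median=13
Step 10: insert 25 -> lo=[2, 3, 8, 12, 13] (size 5, max 13) hi=[15, 22, 23, 25, 38] (size 5, min 15) -> median=14
Step 11: insert 21 -> lo=[2, 3, 8, 12, 13, 15] (size 6, max 15) hi=[21, 22, 23, 25, 38] (size 5, min 21) -> median=15
Step 12: insert 45 -> lo=[2, 3, 8, 12, 13, 15] (size 6, max 15) hi=[21, 22, 23, 25, 38, 45] (size 6, min 21) -> median=18
Step 13: insert 6 -> lo=[2, 3, 6, 8, 12, 13, 15] (size 7, max 15) hi=[21, 22, 23, 25, 38, 45] (size 6, min 21) -> median=15
Step 14: insert 48 -> lo=[2, 3, 6, 8, 12, 13, 15] (size 7, max 15) hi=[21, 22, 23, 25, 38, 45, 48] (size 7, min 21) -> median=18
Step 15: insert 7 -> lo=[2, 3, 6, 7, 8, 12, 13, 15] (size 8, max 15) hi=[21, 22, 23, 25, 38, 45, 48] (size 7, min 21) -> median=15

Answer: 15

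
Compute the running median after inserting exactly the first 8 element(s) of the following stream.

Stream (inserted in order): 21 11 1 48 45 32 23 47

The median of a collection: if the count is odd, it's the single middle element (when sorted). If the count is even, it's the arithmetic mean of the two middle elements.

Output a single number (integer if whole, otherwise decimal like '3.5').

Answer: 27.5

Derivation:
Step 1: insert 21 -> lo=[21] (size 1, max 21) hi=[] (size 0) -> median=21
Step 2: insert 11 -> lo=[11] (size 1, max 11) hi=[21] (size 1, min 21) -> median=16
Step 3: insert 1 -> lo=[1, 11] (size 2, max 11) hi=[21] (size 1, min 21) -> median=11
Step 4: insert 48 -> lo=[1, 11] (size 2, max 11) hi=[21, 48] (size 2, min 21) -> median=16
Step 5: insert 45 -> lo=[1, 11, 21] (size 3, max 21) hi=[45, 48] (size 2, min 45) -> median=21
Step 6: insert 32 -> lo=[1, 11, 21] (size 3, max 21) hi=[32, 45, 48] (size 3, min 32) -> median=26.5
Step 7: insert 23 -> lo=[1, 11, 21, 23] (size 4, max 23) hi=[32, 45, 48] (size 3, min 32) -> median=23
Step 8: insert 47 -> lo=[1, 11, 21, 23] (size 4, max 23) hi=[32, 45, 47, 48] (size 4, min 32) -> median=27.5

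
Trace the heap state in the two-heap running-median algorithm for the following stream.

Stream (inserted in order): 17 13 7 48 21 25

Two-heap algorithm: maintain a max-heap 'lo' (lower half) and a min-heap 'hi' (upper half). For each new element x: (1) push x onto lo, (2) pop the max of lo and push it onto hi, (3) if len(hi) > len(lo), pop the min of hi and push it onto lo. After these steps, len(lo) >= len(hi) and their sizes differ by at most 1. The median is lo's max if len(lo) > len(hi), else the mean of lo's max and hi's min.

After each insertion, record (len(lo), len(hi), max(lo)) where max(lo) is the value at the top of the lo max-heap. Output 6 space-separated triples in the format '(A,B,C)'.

Step 1: insert 17 -> lo=[17] hi=[] -> (len(lo)=1, len(hi)=0, max(lo)=17)
Step 2: insert 13 -> lo=[13] hi=[17] -> (len(lo)=1, len(hi)=1, max(lo)=13)
Step 3: insert 7 -> lo=[7, 13] hi=[17] -> (len(lo)=2, len(hi)=1, max(lo)=13)
Step 4: insert 48 -> lo=[7, 13] hi=[17, 48] -> (len(lo)=2, len(hi)=2, max(lo)=13)
Step 5: insert 21 -> lo=[7, 13, 17] hi=[21, 48] -> (len(lo)=3, len(hi)=2, max(lo)=17)
Step 6: insert 25 -> lo=[7, 13, 17] hi=[21, 25, 48] -> (len(lo)=3, len(hi)=3, max(lo)=17)

Answer: (1,0,17) (1,1,13) (2,1,13) (2,2,13) (3,2,17) (3,3,17)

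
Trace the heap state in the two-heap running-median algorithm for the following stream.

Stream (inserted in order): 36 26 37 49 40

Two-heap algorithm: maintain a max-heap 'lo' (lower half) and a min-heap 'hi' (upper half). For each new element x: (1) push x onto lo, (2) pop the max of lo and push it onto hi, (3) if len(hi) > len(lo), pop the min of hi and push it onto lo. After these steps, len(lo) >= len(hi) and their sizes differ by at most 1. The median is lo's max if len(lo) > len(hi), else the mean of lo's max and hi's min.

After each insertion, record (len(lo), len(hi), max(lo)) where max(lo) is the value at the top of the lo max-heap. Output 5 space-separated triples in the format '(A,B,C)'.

Answer: (1,0,36) (1,1,26) (2,1,36) (2,2,36) (3,2,37)

Derivation:
Step 1: insert 36 -> lo=[36] hi=[] -> (len(lo)=1, len(hi)=0, max(lo)=36)
Step 2: insert 26 -> lo=[26] hi=[36] -> (len(lo)=1, len(hi)=1, max(lo)=26)
Step 3: insert 37 -> lo=[26, 36] hi=[37] -> (len(lo)=2, len(hi)=1, max(lo)=36)
Step 4: insert 49 -> lo=[26, 36] hi=[37, 49] -> (len(lo)=2, len(hi)=2, max(lo)=36)
Step 5: insert 40 -> lo=[26, 36, 37] hi=[40, 49] -> (len(lo)=3, len(hi)=2, max(lo)=37)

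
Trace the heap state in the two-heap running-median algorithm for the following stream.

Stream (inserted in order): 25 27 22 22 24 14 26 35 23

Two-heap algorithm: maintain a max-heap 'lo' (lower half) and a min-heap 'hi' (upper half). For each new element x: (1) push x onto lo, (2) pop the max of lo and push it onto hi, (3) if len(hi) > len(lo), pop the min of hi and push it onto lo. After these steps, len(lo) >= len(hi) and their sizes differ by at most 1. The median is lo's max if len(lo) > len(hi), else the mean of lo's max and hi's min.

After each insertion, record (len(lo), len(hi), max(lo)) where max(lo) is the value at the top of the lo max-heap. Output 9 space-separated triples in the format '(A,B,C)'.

Answer: (1,0,25) (1,1,25) (2,1,25) (2,2,22) (3,2,24) (3,3,22) (4,3,24) (4,4,24) (5,4,24)

Derivation:
Step 1: insert 25 -> lo=[25] hi=[] -> (len(lo)=1, len(hi)=0, max(lo)=25)
Step 2: insert 27 -> lo=[25] hi=[27] -> (len(lo)=1, len(hi)=1, max(lo)=25)
Step 3: insert 22 -> lo=[22, 25] hi=[27] -> (len(lo)=2, len(hi)=1, max(lo)=25)
Step 4: insert 22 -> lo=[22, 22] hi=[25, 27] -> (len(lo)=2, len(hi)=2, max(lo)=22)
Step 5: insert 24 -> lo=[22, 22, 24] hi=[25, 27] -> (len(lo)=3, len(hi)=2, max(lo)=24)
Step 6: insert 14 -> lo=[14, 22, 22] hi=[24, 25, 27] -> (len(lo)=3, len(hi)=3, max(lo)=22)
Step 7: insert 26 -> lo=[14, 22, 22, 24] hi=[25, 26, 27] -> (len(lo)=4, len(hi)=3, max(lo)=24)
Step 8: insert 35 -> lo=[14, 22, 22, 24] hi=[25, 26, 27, 35] -> (len(lo)=4, len(hi)=4, max(lo)=24)
Step 9: insert 23 -> lo=[14, 22, 22, 23, 24] hi=[25, 26, 27, 35] -> (len(lo)=5, len(hi)=4, max(lo)=24)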